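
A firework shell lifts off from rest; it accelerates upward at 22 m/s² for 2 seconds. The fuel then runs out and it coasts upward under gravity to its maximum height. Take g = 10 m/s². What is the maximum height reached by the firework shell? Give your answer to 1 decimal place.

Phase 1 (powered ascent): v₀ = 0 m/s, a = 22 m/s².
v = v₀ + at = 0 + (22)(2) = 44.0 m/s
Δx = v₀t + ½at² = 0·2 + 0.5·22·2² = 44.0 m

Phase 2 (coasting upward): v₀ = 44.0 m/s, a = -10 m/s².
v = v₀ + at → t = (0 − 44.0) / -10 = 4.40 s
v² = v₀² + 2aΔx → Δx = (0² − 44.0²)/(2·-10) = 96.8 m
Maximum height = 44.0 + 96.8 = 141 m

140.8 m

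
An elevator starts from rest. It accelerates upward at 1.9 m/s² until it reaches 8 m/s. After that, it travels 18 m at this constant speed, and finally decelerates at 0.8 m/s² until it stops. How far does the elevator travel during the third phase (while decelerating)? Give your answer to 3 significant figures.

Phase 1 (accelerating): v₀ = 0 m/s, a = 1.9 m/s².
v = v₀ + at → t = (8 − 0) / 1.9 = 4.21 s
v² = v₀² + 2aΔx → Δx = (8² − 0²)/(2·1.9) = 16.8 m

Phase 2 (constant speed): v₀ = 8.00 m/s, a = 0 m/s².
Constant speed: t = d/v = 18/8.00 = 2.25 s

Phase 3 (decelerating): v₀ = 8.00 m/s, a = -0.8 m/s².
v = v₀ + at → t = (0 − 8.00) / -0.8 = 10.0 s
v² = v₀² + 2aΔx → Δx = (0² − 8.00²)/(2·-0.8) = 40.0 m
Distance in phase 3 = 40.0 m

40.0 m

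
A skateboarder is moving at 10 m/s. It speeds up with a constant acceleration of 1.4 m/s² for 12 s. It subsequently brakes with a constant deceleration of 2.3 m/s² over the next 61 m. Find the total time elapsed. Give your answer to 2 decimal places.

Phase 1 (accelerating): v₀ = 10.0 m/s, a = 1.4 m/s².
v = v₀ + at = 10.0 + (1.4)(12) = 26.8 m/s
Δx = v₀t + ½at² = 10.0·12 + 0.5·1.4·12² = 221 m

Phase 2 (decelerating): v₀ = 26.8 m/s, a = -2.3 m/s².
v² = v₀² + 2aΔx = 26.8² + 2·-2.3·61 = 438 → v = 20.9 m/s
t = (v − v₀)/a = (20.9 − 26.8)/-2.3 = 2.56 s
Total time = 12.0 + 2.56 = 14.6 s

14.56 s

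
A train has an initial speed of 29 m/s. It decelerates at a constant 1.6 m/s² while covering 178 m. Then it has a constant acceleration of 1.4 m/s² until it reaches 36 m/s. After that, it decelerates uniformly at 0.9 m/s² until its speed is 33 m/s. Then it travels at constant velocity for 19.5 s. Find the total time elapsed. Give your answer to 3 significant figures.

44.6 s

Phase 1 (decelerating): v₀ = 29.0 m/s, a = -1.6 m/s².
v² = v₀² + 2aΔx = 29.0² + 2·-1.6·178 = 271 → v = 16.5 m/s
t = (v − v₀)/a = (16.5 − 29.0)/-1.6 = 7.83 s

Phase 2 (accelerating): v₀ = 16.5 m/s, a = 1.4 m/s².
v = v₀ + at → t = (36 − 16.5) / 1.4 = 13.9 s
v² = v₀² + 2aΔx → Δx = (36² − 16.5²)/(2·1.4) = 366 m

Phase 3 (decelerating): v₀ = 36.0 m/s, a = -0.9 m/s².
v = v₀ + at → t = (33 − 36.0) / -0.9 = 3.33 s
v² = v₀² + 2aΔx → Δx = (33² − 36.0²)/(2·-0.9) = 115 m

Phase 4 (constant speed): v₀ = 33.0 m/s, a = 0 m/s².
v = v₀ + at = 33.0 + (0)(19.5) = 33.0 m/s
Δx = v₀t + ½at² = 33.0·19.5 + 0.5·0·19.5² = 644 m
Total time = 7.83 + 13.9 + 3.33 + 19.5 = 44.6 s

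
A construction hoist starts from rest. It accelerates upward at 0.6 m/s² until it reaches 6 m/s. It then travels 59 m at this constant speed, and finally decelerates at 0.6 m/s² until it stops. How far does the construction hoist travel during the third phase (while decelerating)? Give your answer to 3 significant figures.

Phase 1 (accelerating): v₀ = 0 m/s, a = 0.6 m/s².
v = v₀ + at → t = (6 − 0) / 0.6 = 10.0 s
v² = v₀² + 2aΔx → Δx = (6² − 0²)/(2·0.6) = 30.0 m

Phase 2 (constant speed): v₀ = 6.00 m/s, a = 0 m/s².
Constant speed: t = d/v = 59/6.00 = 9.83 s

Phase 3 (decelerating): v₀ = 6.00 m/s, a = -0.6 m/s².
v = v₀ + at → t = (0 − 6.00) / -0.6 = 10.0 s
v² = v₀² + 2aΔx → Δx = (0² − 6.00²)/(2·-0.6) = 30.0 m
Distance in phase 3 = 30.0 m

30.0 m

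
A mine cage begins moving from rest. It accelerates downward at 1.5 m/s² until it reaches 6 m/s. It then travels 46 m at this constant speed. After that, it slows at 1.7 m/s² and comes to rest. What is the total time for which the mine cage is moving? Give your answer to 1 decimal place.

15.2 s

Phase 1 (accelerating): v₀ = 0 m/s, a = 1.5 m/s².
v = v₀ + at → t = (6 − 0) / 1.5 = 4.00 s
v² = v₀² + 2aΔx → Δx = (6² − 0²)/(2·1.5) = 12.0 m

Phase 2 (constant speed): v₀ = 6.00 m/s, a = 0 m/s².
Constant speed: t = d/v = 46/6.00 = 7.67 s

Phase 3 (decelerating): v₀ = 6.00 m/s, a = -1.7 m/s².
v = v₀ + at → t = (0 − 6.00) / -1.7 = 3.53 s
v² = v₀² + 2aΔx → Δx = (0² − 6.00²)/(2·-1.7) = 10.6 m
Total time = 4.00 + 7.67 + 3.53 = 15.2 s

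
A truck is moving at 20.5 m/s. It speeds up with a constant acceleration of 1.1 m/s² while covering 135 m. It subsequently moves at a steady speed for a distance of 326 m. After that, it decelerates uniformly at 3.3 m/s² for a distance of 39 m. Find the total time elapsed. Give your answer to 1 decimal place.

Phase 1 (accelerating): v₀ = 20.5 m/s, a = 1.1 m/s².
v² = v₀² + 2aΔx = 20.5² + 2·1.1·135 = 717 → v = 26.8 m/s
t = (v − v₀)/a = (26.8 − 20.5)/1.1 = 5.71 s

Phase 2 (constant speed): v₀ = 26.8 m/s, a = 0 m/s².
Constant speed: t = d/v = 326/26.8 = 12.2 s

Phase 3 (decelerating): v₀ = 26.8 m/s, a = -3.3 m/s².
v² = v₀² + 2aΔx = 26.8² + 2·-3.3·39 = 460 → v = 21.4 m/s
t = (v − v₀)/a = (21.4 − 26.8)/-3.3 = 1.62 s
Total time = 5.71 + 12.2 + 1.62 = 19.5 s

19.5 s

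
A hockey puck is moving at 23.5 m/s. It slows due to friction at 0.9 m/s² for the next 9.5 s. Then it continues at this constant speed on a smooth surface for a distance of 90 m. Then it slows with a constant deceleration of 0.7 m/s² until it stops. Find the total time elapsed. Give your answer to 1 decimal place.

Phase 1 (decelerating): v₀ = 23.5 m/s, a = -0.9 m/s².
v = v₀ + at = 23.5 + (-0.9)(9.5) = 14.9 m/s
Δx = v₀t + ½at² = 23.5·9.5 + 0.5·-0.9·9.5² = 183 m

Phase 2 (constant speed): v₀ = 14.9 m/s, a = 0 m/s².
Constant speed: t = d/v = 90/14.9 = 6.02 s

Phase 3 (decelerating): v₀ = 14.9 m/s, a = -0.7 m/s².
v = v₀ + at → t = (0 − 14.9) / -0.7 = 21.4 s
v² = v₀² + 2aΔx → Δx = (0² − 14.9²)/(2·-0.7) = 160 m
Total time = 9.50 + 6.02 + 21.4 = 36.9 s

36.9 s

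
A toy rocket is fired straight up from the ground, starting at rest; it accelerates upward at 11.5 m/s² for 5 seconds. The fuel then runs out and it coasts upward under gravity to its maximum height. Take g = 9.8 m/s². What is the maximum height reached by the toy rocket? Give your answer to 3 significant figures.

312 m

Phase 1 (powered ascent): v₀ = 0 m/s, a = 11.5 m/s².
v = v₀ + at = 0 + (11.5)(5) = 57.5 m/s
Δx = v₀t + ½at² = 0·5 + 0.5·11.5·5² = 144 m

Phase 2 (coasting upward): v₀ = 57.5 m/s, a = -9.8 m/s².
v = v₀ + at → t = (0 − 57.5) / -9.8 = 5.87 s
v² = v₀² + 2aΔx → Δx = (0² − 57.5²)/(2·-9.8) = 169 m
Maximum height = 144 + 169 = 312 m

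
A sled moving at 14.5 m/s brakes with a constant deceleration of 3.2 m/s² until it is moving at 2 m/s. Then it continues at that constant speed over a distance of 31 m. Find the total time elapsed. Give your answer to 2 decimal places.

Phase 1 (decelerating): v₀ = 14.5 m/s, a = -3.2 m/s².
v = v₀ + at → t = (2 − 14.5) / -3.2 = 3.91 s
v² = v₀² + 2aΔx → Δx = (2² − 14.5²)/(2·-3.2) = 32.2 m

Phase 2 (constant speed): v₀ = 2.00 m/s, a = 0 m/s².
Constant speed: t = d/v = 31/2.00 = 15.5 s
Total time = 3.91 + 15.5 = 19.4 s

19.41 s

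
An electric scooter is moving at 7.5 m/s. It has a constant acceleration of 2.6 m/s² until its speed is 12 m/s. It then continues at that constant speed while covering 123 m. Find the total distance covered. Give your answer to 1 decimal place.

Phase 1 (accelerating): v₀ = 7.50 m/s, a = 2.6 m/s².
v = v₀ + at → t = (12 − 7.50) / 2.6 = 1.73 s
v² = v₀² + 2aΔx → Δx = (12² − 7.50²)/(2·2.6) = 16.9 m

Phase 2 (constant speed): v₀ = 12.0 m/s, a = 0 m/s².
Constant speed: t = d/v = 123/12.0 = 10.2 s
Total distance = 16.9 + 123 = 140 m

139.9 m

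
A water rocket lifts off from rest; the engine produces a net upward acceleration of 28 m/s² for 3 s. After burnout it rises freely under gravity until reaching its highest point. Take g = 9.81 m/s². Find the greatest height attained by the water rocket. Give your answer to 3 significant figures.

486 m

Phase 1 (powered ascent): v₀ = 0 m/s, a = 28 m/s².
v = v₀ + at = 0 + (28)(3) = 84.0 m/s
Δx = v₀t + ½at² = 0·3 + 0.5·28·3² = 126 m

Phase 2 (coasting upward): v₀ = 84.0 m/s, a = -9.81 m/s².
v = v₀ + at → t = (0 − 84.0) / -9.81 = 8.56 s
v² = v₀² + 2aΔx → Δx = (0² − 84.0²)/(2·-9.81) = 360 m
Maximum height = 126 + 360 = 486 m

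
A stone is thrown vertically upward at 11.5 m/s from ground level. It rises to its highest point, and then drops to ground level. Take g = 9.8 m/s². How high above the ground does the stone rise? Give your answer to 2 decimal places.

Phase 1 (rising): v₀ = 11.5 m/s, a = -9.8 m/s².
v = v₀ + at → t = (0 − 11.5) / -9.8 = 1.17 s
v² = v₀² + 2aΔx → Δx = (0² − 11.5²)/(2·-9.8) = 6.75 m
Maximum height = 6.75 m

6.75 m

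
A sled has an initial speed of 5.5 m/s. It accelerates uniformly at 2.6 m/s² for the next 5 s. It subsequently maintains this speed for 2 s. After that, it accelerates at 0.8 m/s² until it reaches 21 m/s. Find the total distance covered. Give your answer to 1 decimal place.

158.7 m

Phase 1 (accelerating): v₀ = 5.50 m/s, a = 2.6 m/s².
v = v₀ + at = 5.50 + (2.6)(5) = 18.5 m/s
Δx = v₀t + ½at² = 5.50·5 + 0.5·2.6·5² = 60.0 m

Phase 2 (constant speed): v₀ = 18.5 m/s, a = 0 m/s².
v = v₀ + at = 18.5 + (0)(2) = 18.5 m/s
Δx = v₀t + ½at² = 18.5·2 + 0.5·0·2² = 37.0 m

Phase 3 (accelerating): v₀ = 18.5 m/s, a = 0.8 m/s².
v = v₀ + at → t = (21 − 18.5) / 0.8 = 3.12 s
v² = v₀² + 2aΔx → Δx = (21² − 18.5²)/(2·0.8) = 61.7 m
Total distance = 60.0 + 37.0 + 61.7 = 159 m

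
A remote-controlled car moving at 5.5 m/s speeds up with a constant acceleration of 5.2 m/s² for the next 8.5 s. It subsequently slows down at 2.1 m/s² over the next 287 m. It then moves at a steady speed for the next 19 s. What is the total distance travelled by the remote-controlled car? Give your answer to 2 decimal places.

1197.29 m

Phase 1 (accelerating): v₀ = 5.50 m/s, a = 5.2 m/s².
v = v₀ + at = 5.50 + (5.2)(8.5) = 49.7 m/s
Δx = v₀t + ½at² = 5.50·8.5 + 0.5·5.2·8.5² = 235 m

Phase 2 (decelerating): v₀ = 49.7 m/s, a = -2.1 m/s².
v² = v₀² + 2aΔx = 49.7² + 2·-2.1·287 = 1260 → v = 35.6 m/s
t = (v − v₀)/a = (35.6 − 49.7)/-2.1 = 6.73 s

Phase 3 (constant speed): v₀ = 35.6 m/s, a = 0 m/s².
v = v₀ + at = 35.6 + (0)(19) = 35.6 m/s
Δx = v₀t + ½at² = 35.6·19 + 0.5·0·19² = 676 m
Total distance = 235 + 287 + 676 = 1200 m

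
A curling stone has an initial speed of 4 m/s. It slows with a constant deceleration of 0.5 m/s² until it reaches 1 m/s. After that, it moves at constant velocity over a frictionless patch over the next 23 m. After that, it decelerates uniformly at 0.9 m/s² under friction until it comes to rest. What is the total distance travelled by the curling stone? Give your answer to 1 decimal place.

Phase 1 (decelerating): v₀ = 4.00 m/s, a = -0.5 m/s².
v = v₀ + at → t = (1 − 4.00) / -0.5 = 6.00 s
v² = v₀² + 2aΔx → Δx = (1² − 4.00²)/(2·-0.5) = 15.0 m

Phase 2 (constant speed): v₀ = 1.00 m/s, a = 0 m/s².
Constant speed: t = d/v = 23/1.00 = 23.0 s

Phase 3 (decelerating): v₀ = 1.00 m/s, a = -0.9 m/s².
v = v₀ + at → t = (0 − 1.00) / -0.9 = 1.11 s
v² = v₀² + 2aΔx → Δx = (0² − 1.00²)/(2·-0.9) = 0.556 m
Total distance = 15.0 + 23.0 + 0.556 = 38.6 m

38.6 m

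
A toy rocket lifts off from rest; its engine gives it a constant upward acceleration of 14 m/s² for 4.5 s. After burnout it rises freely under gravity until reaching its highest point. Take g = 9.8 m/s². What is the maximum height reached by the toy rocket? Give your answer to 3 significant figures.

344 m

Phase 1 (powered ascent): v₀ = 0 m/s, a = 14 m/s².
v = v₀ + at = 0 + (14)(4.5) = 63.0 m/s
Δx = v₀t + ½at² = 0·4.5 + 0.5·14·4.5² = 142 m

Phase 2 (coasting upward): v₀ = 63.0 m/s, a = -9.8 m/s².
v = v₀ + at → t = (0 − 63.0) / -9.8 = 6.43 s
v² = v₀² + 2aΔx → Δx = (0² − 63.0²)/(2·-9.8) = 202 m
Maximum height = 142 + 202 = 344 m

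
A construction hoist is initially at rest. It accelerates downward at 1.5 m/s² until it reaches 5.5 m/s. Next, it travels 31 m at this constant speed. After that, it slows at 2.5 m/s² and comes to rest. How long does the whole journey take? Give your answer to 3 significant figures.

Phase 1 (accelerating): v₀ = 0 m/s, a = 1.5 m/s².
v = v₀ + at → t = (5.5 − 0) / 1.5 = 3.67 s
v² = v₀² + 2aΔx → Δx = (5.5² − 0²)/(2·1.5) = 10.1 m

Phase 2 (constant speed): v₀ = 5.50 m/s, a = 0 m/s².
Constant speed: t = d/v = 31/5.50 = 5.64 s

Phase 3 (decelerating): v₀ = 5.50 m/s, a = -2.5 m/s².
v = v₀ + at → t = (0 − 5.50) / -2.5 = 2.20 s
v² = v₀² + 2aΔx → Δx = (0² − 5.50²)/(2·-2.5) = 6.05 m
Total time = 3.67 + 5.64 + 2.20 = 11.5 s

11.5 s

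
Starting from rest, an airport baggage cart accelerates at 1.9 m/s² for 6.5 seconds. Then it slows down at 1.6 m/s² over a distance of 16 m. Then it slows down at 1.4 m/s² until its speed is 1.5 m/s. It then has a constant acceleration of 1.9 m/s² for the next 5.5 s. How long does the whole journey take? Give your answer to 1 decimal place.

Phase 1 (accelerating): v₀ = 0 m/s, a = 1.9 m/s².
v = v₀ + at = 0 + (1.9)(6.5) = 12.3 m/s
Δx = v₀t + ½at² = 0·6.5 + 0.5·1.9·6.5² = 40.1 m

Phase 2 (decelerating): v₀ = 12.3 m/s, a = -1.6 m/s².
v² = v₀² + 2aΔx = 12.3² + 2·-1.6·16 = 101 → v = 10.1 m/s
t = (v − v₀)/a = (10.1 − 12.3)/-1.6 = 1.43 s

Phase 3 (decelerating): v₀ = 10.1 m/s, a = -1.4 m/s².
v = v₀ + at → t = (1.5 − 10.1) / -1.4 = 6.12 s
v² = v₀² + 2aΔx → Δx = (1.5² − 10.1²)/(2·-1.4) = 35.4 m

Phase 4 (accelerating): v₀ = 1.50 m/s, a = 1.9 m/s².
v = v₀ + at = 1.50 + (1.9)(5.5) = 11.9 m/s
Δx = v₀t + ½at² = 1.50·5.5 + 0.5·1.9·5.5² = 37.0 m
Total time = 6.50 + 1.43 + 6.12 + 5.50 = 19.5 s

19.5 s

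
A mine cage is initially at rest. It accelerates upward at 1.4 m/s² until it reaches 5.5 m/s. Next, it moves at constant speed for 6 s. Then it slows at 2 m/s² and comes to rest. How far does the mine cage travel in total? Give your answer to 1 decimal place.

51.4 m

Phase 1 (accelerating): v₀ = 0 m/s, a = 1.4 m/s².
v = v₀ + at → t = (5.5 − 0) / 1.4 = 3.93 s
v² = v₀² + 2aΔx → Δx = (5.5² − 0²)/(2·1.4) = 10.8 m

Phase 2 (constant speed): v₀ = 5.50 m/s, a = 0 m/s².
v = v₀ + at = 5.50 + (0)(6) = 5.50 m/s
Δx = v₀t + ½at² = 5.50·6 + 0.5·0·6² = 33.0 m

Phase 3 (decelerating): v₀ = 5.50 m/s, a = -2 m/s².
v = v₀ + at → t = (0 − 5.50) / -2 = 2.75 s
v² = v₀² + 2aΔx → Δx = (0² − 5.50²)/(2·-2) = 7.56 m
Total distance = 10.8 + 33.0 + 7.56 = 51.4 m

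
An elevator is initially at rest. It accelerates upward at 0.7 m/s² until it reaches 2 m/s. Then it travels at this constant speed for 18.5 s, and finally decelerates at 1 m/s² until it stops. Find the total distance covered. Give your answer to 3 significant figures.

Phase 1 (accelerating): v₀ = 0 m/s, a = 0.7 m/s².
v = v₀ + at → t = (2 − 0) / 0.7 = 2.86 s
v² = v₀² + 2aΔx → Δx = (2² − 0²)/(2·0.7) = 2.86 m

Phase 2 (constant speed): v₀ = 2.00 m/s, a = 0 m/s².
v = v₀ + at = 2.00 + (0)(18.5) = 2.00 m/s
Δx = v₀t + ½at² = 2.00·18.5 + 0.5·0·18.5² = 37.0 m

Phase 3 (decelerating): v₀ = 2.00 m/s, a = -1 m/s².
v = v₀ + at → t = (0 − 2.00) / -1 = 2.00 s
v² = v₀² + 2aΔx → Δx = (0² − 2.00²)/(2·-1) = 2.00 m
Total distance = 2.86 + 37.0 + 2.00 = 41.9 m

41.9 m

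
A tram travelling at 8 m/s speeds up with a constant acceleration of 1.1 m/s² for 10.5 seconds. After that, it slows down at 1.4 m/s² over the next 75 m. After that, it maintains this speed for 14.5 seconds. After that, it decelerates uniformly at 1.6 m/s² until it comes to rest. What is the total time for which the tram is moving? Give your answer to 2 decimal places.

37.79 s

Phase 1 (accelerating): v₀ = 8.00 m/s, a = 1.1 m/s².
v = v₀ + at = 8.00 + (1.1)(10.5) = 19.6 m/s
Δx = v₀t + ½at² = 8.00·10.5 + 0.5·1.1·10.5² = 145 m

Phase 2 (decelerating): v₀ = 19.6 m/s, a = -1.4 m/s².
v² = v₀² + 2aΔx = 19.6² + 2·-1.4·75 = 172 → v = 13.1 m/s
t = (v − v₀)/a = (13.1 − 19.6)/-1.4 = 4.59 s

Phase 3 (constant speed): v₀ = 13.1 m/s, a = 0 m/s².
v = v₀ + at = 13.1 + (0)(14.5) = 13.1 m/s
Δx = v₀t + ½at² = 13.1·14.5 + 0.5·0·14.5² = 190 m

Phase 4 (decelerating): v₀ = 13.1 m/s, a = -1.6 m/s².
v = v₀ + at → t = (0 − 13.1) / -1.6 = 8.20 s
v² = v₀² + 2aΔx → Δx = (0² − 13.1²)/(2·-1.6) = 53.8 m
Total time = 10.5 + 4.59 + 14.5 + 8.20 = 37.8 s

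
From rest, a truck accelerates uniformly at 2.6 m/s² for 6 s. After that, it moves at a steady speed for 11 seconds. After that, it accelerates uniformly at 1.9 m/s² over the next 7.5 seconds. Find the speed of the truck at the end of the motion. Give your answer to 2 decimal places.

Phase 1 (accelerating): v₀ = 0 m/s, a = 2.6 m/s².
v = v₀ + at = 0 + (2.6)(6) = 15.6 m/s
Δx = v₀t + ½at² = 0·6 + 0.5·2.6·6² = 46.8 m

Phase 2 (constant speed): v₀ = 15.6 m/s, a = 0 m/s².
v = v₀ + at = 15.6 + (0)(11) = 15.6 m/s
Δx = v₀t + ½at² = 15.6·11 + 0.5·0·11² = 172 m

Phase 3 (accelerating): v₀ = 15.6 m/s, a = 1.9 m/s².
v = v₀ + at = 15.6 + (1.9)(7.5) = 29.9 m/s
Δx = v₀t + ½at² = 15.6·7.5 + 0.5·1.9·7.5² = 170 m
Final speed = 29.9 m/s

29.85 m/s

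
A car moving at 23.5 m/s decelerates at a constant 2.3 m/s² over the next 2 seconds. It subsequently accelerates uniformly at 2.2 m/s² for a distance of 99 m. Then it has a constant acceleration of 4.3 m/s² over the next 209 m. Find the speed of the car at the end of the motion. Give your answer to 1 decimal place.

Phase 1 (decelerating): v₀ = 23.5 m/s, a = -2.3 m/s².
v = v₀ + at = 23.5 + (-2.3)(2) = 18.9 m/s
Δx = v₀t + ½at² = 23.5·2 + 0.5·-2.3·2² = 42.4 m

Phase 2 (accelerating): v₀ = 18.9 m/s, a = 2.2 m/s².
v² = v₀² + 2aΔx = 18.9² + 2·2.2·99 = 793 → v = 28.2 m/s
t = (v − v₀)/a = (28.2 − 18.9)/2.2 = 4.21 s

Phase 3 (accelerating): v₀ = 28.2 m/s, a = 4.3 m/s².
v² = v₀² + 2aΔx = 28.2² + 2·4.3·209 = 2590 → v = 50.9 m/s
t = (v − v₀)/a = (50.9 − 28.2)/4.3 = 5.29 s
Final speed = 50.9 m/s

50.9 m/s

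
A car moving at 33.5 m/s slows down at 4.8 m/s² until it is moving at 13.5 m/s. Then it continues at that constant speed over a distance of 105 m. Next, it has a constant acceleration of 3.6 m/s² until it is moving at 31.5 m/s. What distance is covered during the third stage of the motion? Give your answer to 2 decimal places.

112.50 m

Phase 1 (decelerating): v₀ = 33.5 m/s, a = -4.8 m/s².
v = v₀ + at → t = (13.5 − 33.5) / -4.8 = 4.17 s
v² = v₀² + 2aΔx → Δx = (13.5² − 33.5²)/(2·-4.8) = 97.9 m

Phase 2 (constant speed): v₀ = 13.5 m/s, a = 0 m/s².
Constant speed: t = d/v = 105/13.5 = 7.78 s

Phase 3 (accelerating): v₀ = 13.5 m/s, a = 3.6 m/s².
v = v₀ + at → t = (31.5 − 13.5) / 3.6 = 5.00 s
v² = v₀² + 2aΔx → Δx = (31.5² − 13.5²)/(2·3.6) = 112 m
Distance in phase 3 = 112 m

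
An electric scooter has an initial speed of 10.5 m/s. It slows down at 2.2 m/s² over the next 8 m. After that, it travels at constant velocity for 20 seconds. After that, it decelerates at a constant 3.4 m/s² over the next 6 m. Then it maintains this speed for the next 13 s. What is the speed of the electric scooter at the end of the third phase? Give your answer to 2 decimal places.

5.85 m/s

Phase 1 (decelerating): v₀ = 10.5 m/s, a = -2.2 m/s².
v² = v₀² + 2aΔx = 10.5² + 2·-2.2·8 = 75.0 → v = 8.66 m/s
t = (v − v₀)/a = (8.66 − 10.5)/-2.2 = 0.835 s

Phase 2 (constant speed): v₀ = 8.66 m/s, a = 0 m/s².
v = v₀ + at = 8.66 + (0)(20) = 8.66 m/s
Δx = v₀t + ½at² = 8.66·20 + 0.5·0·20² = 173 m

Phase 3 (decelerating): v₀ = 8.66 m/s, a = -3.4 m/s².
v² = v₀² + 2aΔx = 8.66² + 2·-3.4·6 = 34.3 → v = 5.85 m/s
t = (v − v₀)/a = (5.85 − 8.66)/-3.4 = 0.827 s
Speed at end of phase 3 = 5.85 m/s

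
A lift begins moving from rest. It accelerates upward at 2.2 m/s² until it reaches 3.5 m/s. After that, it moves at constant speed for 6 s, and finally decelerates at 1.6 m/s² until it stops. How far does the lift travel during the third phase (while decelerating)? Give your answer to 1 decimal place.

3.8 m

Phase 1 (accelerating): v₀ = 0 m/s, a = 2.2 m/s².
v = v₀ + at → t = (3.5 − 0) / 2.2 = 1.59 s
v² = v₀² + 2aΔx → Δx = (3.5² − 0²)/(2·2.2) = 2.78 m

Phase 2 (constant speed): v₀ = 3.50 m/s, a = 0 m/s².
v = v₀ + at = 3.50 + (0)(6) = 3.50 m/s
Δx = v₀t + ½at² = 3.50·6 + 0.5·0·6² = 21.0 m

Phase 3 (decelerating): v₀ = 3.50 m/s, a = -1.6 m/s².
v = v₀ + at → t = (0 − 3.50) / -1.6 = 2.19 s
v² = v₀² + 2aΔx → Δx = (0² − 3.50²)/(2·-1.6) = 3.83 m
Distance in phase 3 = 3.83 m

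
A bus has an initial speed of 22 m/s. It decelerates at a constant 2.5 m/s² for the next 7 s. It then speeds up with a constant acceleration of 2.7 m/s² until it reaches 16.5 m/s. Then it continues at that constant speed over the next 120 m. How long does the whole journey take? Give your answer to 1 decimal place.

18.7 s

Phase 1 (decelerating): v₀ = 22.0 m/s, a = -2.5 m/s².
v = v₀ + at = 22.0 + (-2.5)(7) = 4.50 m/s
Δx = v₀t + ½at² = 22.0·7 + 0.5·-2.5·7² = 92.8 m

Phase 2 (accelerating): v₀ = 4.50 m/s, a = 2.7 m/s².
v = v₀ + at → t = (16.5 − 4.50) / 2.7 = 4.44 s
v² = v₀² + 2aΔx → Δx = (16.5² − 4.50²)/(2·2.7) = 46.7 m

Phase 3 (constant speed): v₀ = 16.5 m/s, a = 0 m/s².
Constant speed: t = d/v = 120/16.5 = 7.27 s
Total time = 7.00 + 4.44 + 7.27 = 18.7 s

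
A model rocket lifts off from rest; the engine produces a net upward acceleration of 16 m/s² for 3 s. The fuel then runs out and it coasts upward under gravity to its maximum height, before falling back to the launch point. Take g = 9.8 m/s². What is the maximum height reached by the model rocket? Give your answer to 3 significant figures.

190 m

Phase 1 (powered ascent): v₀ = 0 m/s, a = 16 m/s².
v = v₀ + at = 0 + (16)(3) = 48.0 m/s
Δx = v₀t + ½at² = 0·3 + 0.5·16·3² = 72.0 m

Phase 2 (coasting upward): v₀ = 48.0 m/s, a = -9.8 m/s².
v = v₀ + at → t = (0 − 48.0) / -9.8 = 4.90 s
v² = v₀² + 2aΔx → Δx = (0² − 48.0²)/(2·-9.8) = 118 m
Maximum height = 72.0 + 118 = 190 m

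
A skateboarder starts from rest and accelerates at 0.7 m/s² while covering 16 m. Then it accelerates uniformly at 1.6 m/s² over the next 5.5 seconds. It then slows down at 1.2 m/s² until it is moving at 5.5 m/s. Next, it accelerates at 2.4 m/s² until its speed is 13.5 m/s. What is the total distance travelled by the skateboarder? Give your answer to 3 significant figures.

162 m

Phase 1 (accelerating): v₀ = 0 m/s, a = 0.7 m/s².
v² = v₀² + 2aΔx = 0² + 2·0.7·16 = 22.4 → v = 4.73 m/s
t = (v − v₀)/a = (4.73 − 0)/0.7 = 6.76 s

Phase 2 (accelerating): v₀ = 4.73 m/s, a = 1.6 m/s².
v = v₀ + at = 4.73 + (1.6)(5.5) = 13.5 m/s
Δx = v₀t + ½at² = 4.73·5.5 + 0.5·1.6·5.5² = 50.2 m

Phase 3 (decelerating): v₀ = 13.5 m/s, a = -1.2 m/s².
v = v₀ + at → t = (5.5 − 13.5) / -1.2 = 6.69 s
v² = v₀² + 2aΔx → Δx = (5.5² − 13.5²)/(2·-1.2) = 63.7 m

Phase 4 (accelerating): v₀ = 5.50 m/s, a = 2.4 m/s².
v = v₀ + at → t = (13.5 − 5.50) / 2.4 = 3.33 s
v² = v₀² + 2aΔx → Δx = (13.5² − 5.50²)/(2·2.4) = 31.7 m
Total distance = 16.0 + 50.2 + 63.7 + 31.7 = 162 m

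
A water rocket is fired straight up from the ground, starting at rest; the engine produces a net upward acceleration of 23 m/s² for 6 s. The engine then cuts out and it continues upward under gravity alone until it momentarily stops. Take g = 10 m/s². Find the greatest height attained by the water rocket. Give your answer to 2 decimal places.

1366.20 m

Phase 1 (powered ascent): v₀ = 0 m/s, a = 23 m/s².
v = v₀ + at = 0 + (23)(6) = 138 m/s
Δx = v₀t + ½at² = 0·6 + 0.5·23·6² = 414 m

Phase 2 (coasting upward): v₀ = 138 m/s, a = -10 m/s².
v = v₀ + at → t = (0 − 138) / -10 = 13.8 s
v² = v₀² + 2aΔx → Δx = (0² − 138²)/(2·-10) = 952 m
Maximum height = 414 + 952 = 1370 m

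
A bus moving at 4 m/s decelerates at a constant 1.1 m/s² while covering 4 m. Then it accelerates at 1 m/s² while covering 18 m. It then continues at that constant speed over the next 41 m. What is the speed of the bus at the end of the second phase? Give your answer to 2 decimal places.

6.57 m/s

Phase 1 (decelerating): v₀ = 4.00 m/s, a = -1.1 m/s².
v² = v₀² + 2aΔx = 4.00² + 2·-1.1·4 = 7.20 → v = 2.68 m/s
t = (v − v₀)/a = (2.68 − 4.00)/-1.1 = 1.20 s

Phase 2 (accelerating): v₀ = 2.68 m/s, a = 1 m/s².
v² = v₀² + 2aΔx = 2.68² + 2·1·18 = 43.2 → v = 6.57 m/s
t = (v − v₀)/a = (6.57 − 2.68)/1 = 3.89 s
Speed at end of phase 2 = 6.57 m/s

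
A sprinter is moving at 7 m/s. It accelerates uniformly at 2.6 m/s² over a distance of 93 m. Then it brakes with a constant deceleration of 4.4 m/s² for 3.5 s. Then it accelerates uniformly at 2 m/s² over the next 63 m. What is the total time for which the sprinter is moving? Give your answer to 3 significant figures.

Phase 1 (accelerating): v₀ = 7.00 m/s, a = 2.6 m/s².
v² = v₀² + 2aΔx = 7.00² + 2·2.6·93 = 533 → v = 23.1 m/s
t = (v − v₀)/a = (23.1 − 7.00)/2.6 = 6.18 s

Phase 2 (decelerating): v₀ = 23.1 m/s, a = -4.4 m/s².
v = v₀ + at = 23.1 + (-4.4)(3.5) = 7.68 m/s
Δx = v₀t + ½at² = 23.1·3.5 + 0.5·-4.4·3.5² = 53.8 m

Phase 3 (accelerating): v₀ = 7.68 m/s, a = 2 m/s².
v² = v₀² + 2aΔx = 7.68² + 2·2·63 = 311 → v = 17.6 m/s
t = (v − v₀)/a = (17.6 − 7.68)/2 = 4.98 s
Total time = 6.18 + 3.50 + 4.98 = 14.7 s

14.7 s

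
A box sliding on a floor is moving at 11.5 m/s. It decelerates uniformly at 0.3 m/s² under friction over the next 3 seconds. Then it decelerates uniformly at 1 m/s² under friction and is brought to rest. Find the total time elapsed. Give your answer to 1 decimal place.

Phase 1 (decelerating): v₀ = 11.5 m/s, a = -0.3 m/s².
v = v₀ + at = 11.5 + (-0.3)(3) = 10.6 m/s
Δx = v₀t + ½at² = 11.5·3 + 0.5·-0.3·3² = 33.1 m

Phase 2 (decelerating): v₀ = 10.6 m/s, a = -1 m/s².
v = v₀ + at → t = (0 − 10.6) / -1 = 10.6 s
v² = v₀² + 2aΔx → Δx = (0² − 10.6²)/(2·-1) = 56.2 m
Total time = 3.00 + 10.6 = 13.6 s

13.6 s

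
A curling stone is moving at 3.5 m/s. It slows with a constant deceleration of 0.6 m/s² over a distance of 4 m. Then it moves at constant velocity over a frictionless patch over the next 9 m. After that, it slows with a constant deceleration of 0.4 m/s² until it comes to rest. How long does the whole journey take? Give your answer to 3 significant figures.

Phase 1 (decelerating): v₀ = 3.50 m/s, a = -0.6 m/s².
v² = v₀² + 2aΔx = 3.50² + 2·-0.6·4 = 7.45 → v = 2.73 m/s
t = (v − v₀)/a = (2.73 − 3.50)/-0.6 = 1.28 s

Phase 2 (constant speed): v₀ = 2.73 m/s, a = 0 m/s².
Constant speed: t = d/v = 9/2.73 = 3.30 s

Phase 3 (decelerating): v₀ = 2.73 m/s, a = -0.4 m/s².
v = v₀ + at → t = (0 − 2.73) / -0.4 = 6.82 s
v² = v₀² + 2aΔx → Δx = (0² − 2.73²)/(2·-0.4) = 9.31 m
Total time = 1.28 + 3.30 + 6.82 = 11.4 s

11.4 s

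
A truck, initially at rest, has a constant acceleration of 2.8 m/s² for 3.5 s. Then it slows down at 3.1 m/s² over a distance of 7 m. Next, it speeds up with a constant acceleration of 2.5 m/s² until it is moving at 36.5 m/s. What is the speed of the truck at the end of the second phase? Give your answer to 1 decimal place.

7.3 m/s

Phase 1 (accelerating): v₀ = 0 m/s, a = 2.8 m/s².
v = v₀ + at = 0 + (2.8)(3.5) = 9.80 m/s
Δx = v₀t + ½at² = 0·3.5 + 0.5·2.8·3.5² = 17.1 m

Phase 2 (decelerating): v₀ = 9.80 m/s, a = -3.1 m/s².
v² = v₀² + 2aΔx = 9.80² + 2·-3.1·7 = 52.6 → v = 7.26 m/s
t = (v − v₀)/a = (7.26 − 9.80)/-3.1 = 0.821 s
Speed at end of phase 2 = 7.26 m/s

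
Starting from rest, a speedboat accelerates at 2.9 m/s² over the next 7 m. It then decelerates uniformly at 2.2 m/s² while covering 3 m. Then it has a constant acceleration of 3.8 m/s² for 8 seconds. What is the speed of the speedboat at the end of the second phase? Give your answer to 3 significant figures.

Phase 1 (accelerating): v₀ = 0 m/s, a = 2.9 m/s².
v² = v₀² + 2aΔx = 0² + 2·2.9·7 = 40.6 → v = 6.37 m/s
t = (v − v₀)/a = (6.37 − 0)/2.9 = 2.20 s

Phase 2 (decelerating): v₀ = 6.37 m/s, a = -2.2 m/s².
v² = v₀² + 2aΔx = 6.37² + 2·-2.2·3 = 27.4 → v = 5.23 m/s
t = (v − v₀)/a = (5.23 − 6.37)/-2.2 = 0.517 s
Speed at end of phase 2 = 5.23 m/s

5.23 m/s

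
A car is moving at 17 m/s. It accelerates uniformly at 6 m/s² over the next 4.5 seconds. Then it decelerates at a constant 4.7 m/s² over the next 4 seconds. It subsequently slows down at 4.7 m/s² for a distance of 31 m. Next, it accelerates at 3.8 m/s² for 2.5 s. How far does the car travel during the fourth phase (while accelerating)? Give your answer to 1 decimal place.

58.2 m

Phase 1 (accelerating): v₀ = 17.0 m/s, a = 6 m/s².
v = v₀ + at = 17.0 + (6)(4.5) = 44.0 m/s
Δx = v₀t + ½at² = 17.0·4.5 + 0.5·6·4.5² = 137 m

Phase 2 (decelerating): v₀ = 44.0 m/s, a = -4.7 m/s².
v = v₀ + at = 44.0 + (-4.7)(4) = 25.2 m/s
Δx = v₀t + ½at² = 44.0·4 + 0.5·-4.7·4² = 138 m

Phase 3 (decelerating): v₀ = 25.2 m/s, a = -4.7 m/s².
v² = v₀² + 2aΔx = 25.2² + 2·-4.7·31 = 344 → v = 18.5 m/s
t = (v − v₀)/a = (18.5 − 25.2)/-4.7 = 1.42 s

Phase 4 (accelerating): v₀ = 18.5 m/s, a = 3.8 m/s².
v = v₀ + at = 18.5 + (3.8)(2.5) = 28.0 m/s
Δx = v₀t + ½at² = 18.5·2.5 + 0.5·3.8·2.5² = 58.2 m
Distance in phase 4 = 58.2 m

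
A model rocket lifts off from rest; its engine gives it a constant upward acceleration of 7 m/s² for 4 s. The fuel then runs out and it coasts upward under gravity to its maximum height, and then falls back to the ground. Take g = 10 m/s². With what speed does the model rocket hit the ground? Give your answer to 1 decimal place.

43.6 m/s

Phase 1 (powered ascent): v₀ = 0 m/s, a = 7 m/s².
v = v₀ + at = 0 + (7)(4) = 28.0 m/s
Δx = v₀t + ½at² = 0·4 + 0.5·7·4² = 56.0 m

Phase 2 (coasting upward): v₀ = 28.0 m/s, a = -10 m/s².
v = v₀ + at → t = (0 − 28.0) / -10 = 2.80 s
v² = v₀² + 2aΔx → Δx = (0² − 28.0²)/(2·-10) = 39.2 m

Phase 3 (free fall): v₀ = 0 m/s, a = -10 m/s².
Falls 95.2 m from rest: t = √(2·95.2/10) = 4.36 s; v = g·t = 43.6 m/s.
Impact speed = 43.6 m/s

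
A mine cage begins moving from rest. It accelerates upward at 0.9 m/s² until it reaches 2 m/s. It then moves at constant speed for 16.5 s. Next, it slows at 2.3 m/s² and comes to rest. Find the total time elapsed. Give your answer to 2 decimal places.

19.59 s

Phase 1 (accelerating): v₀ = 0 m/s, a = 0.9 m/s².
v = v₀ + at → t = (2 − 0) / 0.9 = 2.22 s
v² = v₀² + 2aΔx → Δx = (2² − 0²)/(2·0.9) = 2.22 m

Phase 2 (constant speed): v₀ = 2.00 m/s, a = 0 m/s².
v = v₀ + at = 2.00 + (0)(16.5) = 2.00 m/s
Δx = v₀t + ½at² = 2.00·16.5 + 0.5·0·16.5² = 33.0 m

Phase 3 (decelerating): v₀ = 2.00 m/s, a = -2.3 m/s².
v = v₀ + at → t = (0 − 2.00) / -2.3 = 0.870 s
v² = v₀² + 2aΔx → Δx = (0² − 2.00²)/(2·-2.3) = 0.870 m
Total time = 2.22 + 16.5 + 0.870 = 19.6 s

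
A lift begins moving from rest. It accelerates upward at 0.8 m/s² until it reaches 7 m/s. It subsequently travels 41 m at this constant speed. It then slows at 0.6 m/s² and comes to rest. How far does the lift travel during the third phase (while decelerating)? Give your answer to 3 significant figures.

Phase 1 (accelerating): v₀ = 0 m/s, a = 0.8 m/s².
v = v₀ + at → t = (7 − 0) / 0.8 = 8.75 s
v² = v₀² + 2aΔx → Δx = (7² − 0²)/(2·0.8) = 30.6 m

Phase 2 (constant speed): v₀ = 7.00 m/s, a = 0 m/s².
Constant speed: t = d/v = 41/7.00 = 5.86 s

Phase 3 (decelerating): v₀ = 7.00 m/s, a = -0.6 m/s².
v = v₀ + at → t = (0 − 7.00) / -0.6 = 11.7 s
v² = v₀² + 2aΔx → Δx = (0² − 7.00²)/(2·-0.6) = 40.8 m
Distance in phase 3 = 40.8 m

40.8 m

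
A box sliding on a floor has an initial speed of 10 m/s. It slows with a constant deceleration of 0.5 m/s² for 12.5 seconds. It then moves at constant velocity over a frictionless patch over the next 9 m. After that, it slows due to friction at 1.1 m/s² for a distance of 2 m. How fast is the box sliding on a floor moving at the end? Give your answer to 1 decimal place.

3.1 m/s

Phase 1 (decelerating): v₀ = 10.0 m/s, a = -0.5 m/s².
v = v₀ + at = 10.0 + (-0.5)(12.5) = 3.75 m/s
Δx = v₀t + ½at² = 10.0·12.5 + 0.5·-0.5·12.5² = 85.9 m

Phase 2 (constant speed): v₀ = 3.75 m/s, a = 0 m/s².
Constant speed: t = d/v = 9/3.75 = 2.40 s

Phase 3 (decelerating): v₀ = 3.75 m/s, a = -1.1 m/s².
v² = v₀² + 2aΔx = 3.75² + 2·-1.1·2 = 9.66 → v = 3.11 m/s
t = (v − v₀)/a = (3.11 − 3.75)/-1.1 = 0.583 s
Final speed = 3.11 m/s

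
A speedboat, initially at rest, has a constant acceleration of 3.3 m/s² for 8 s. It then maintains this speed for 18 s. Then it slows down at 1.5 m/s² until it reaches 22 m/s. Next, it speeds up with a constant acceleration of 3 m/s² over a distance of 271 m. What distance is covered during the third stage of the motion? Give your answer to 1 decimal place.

Phase 1 (accelerating): v₀ = 0 m/s, a = 3.3 m/s².
v = v₀ + at = 0 + (3.3)(8) = 26.4 m/s
Δx = v₀t + ½at² = 0·8 + 0.5·3.3·8² = 106 m

Phase 2 (constant speed): v₀ = 26.4 m/s, a = 0 m/s².
v = v₀ + at = 26.4 + (0)(18) = 26.4 m/s
Δx = v₀t + ½at² = 26.4·18 + 0.5·0·18² = 475 m

Phase 3 (decelerating): v₀ = 26.4 m/s, a = -1.5 m/s².
v = v₀ + at → t = (22 − 26.4) / -1.5 = 2.93 s
v² = v₀² + 2aΔx → Δx = (22² − 26.4²)/(2·-1.5) = 71.0 m
Distance in phase 3 = 71.0 m

71.0 m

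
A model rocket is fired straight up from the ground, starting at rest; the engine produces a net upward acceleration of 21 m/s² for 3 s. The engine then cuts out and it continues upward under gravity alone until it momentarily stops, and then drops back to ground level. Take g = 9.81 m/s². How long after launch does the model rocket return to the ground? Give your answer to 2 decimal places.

17.20 s

Phase 1 (powered ascent): v₀ = 0 m/s, a = 21 m/s².
v = v₀ + at = 0 + (21)(3) = 63.0 m/s
Δx = v₀t + ½at² = 0·3 + 0.5·21·3² = 94.5 m

Phase 2 (coasting upward): v₀ = 63.0 m/s, a = -9.81 m/s².
v = v₀ + at → t = (0 − 63.0) / -9.81 = 6.42 s
v² = v₀² + 2aΔx → Δx = (0² − 63.0²)/(2·-9.81) = 202 m

Phase 3 (free fall): v₀ = 0 m/s, a = -9.81 m/s².
Falls 297 m from rest: t = √(2·297/9.81) = 7.78 s; v = g·t = 76.3 m/s.
Total time = 3.00 + 6.42 + 7.78 = 17.2 s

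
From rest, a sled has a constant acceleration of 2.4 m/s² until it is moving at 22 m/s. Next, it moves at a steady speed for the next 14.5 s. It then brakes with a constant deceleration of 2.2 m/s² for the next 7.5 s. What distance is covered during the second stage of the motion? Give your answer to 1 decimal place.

319.0 m

Phase 1 (accelerating): v₀ = 0 m/s, a = 2.4 m/s².
v = v₀ + at → t = (22 − 0) / 2.4 = 9.17 s
v² = v₀² + 2aΔx → Δx = (22² − 0²)/(2·2.4) = 101 m

Phase 2 (constant speed): v₀ = 22.0 m/s, a = 0 m/s².
v = v₀ + at = 22.0 + (0)(14.5) = 22.0 m/s
Δx = v₀t + ½at² = 22.0·14.5 + 0.5·0·14.5² = 319 m
Distance in phase 2 = 319 m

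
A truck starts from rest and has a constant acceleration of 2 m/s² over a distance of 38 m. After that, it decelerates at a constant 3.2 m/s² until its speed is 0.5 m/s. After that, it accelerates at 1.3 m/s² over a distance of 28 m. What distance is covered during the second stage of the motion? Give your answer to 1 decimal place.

Phase 1 (accelerating): v₀ = 0 m/s, a = 2 m/s².
v² = v₀² + 2aΔx = 0² + 2·2·38 = 152 → v = 12.3 m/s
t = (v − v₀)/a = (12.3 − 0)/2 = 6.16 s

Phase 2 (decelerating): v₀ = 12.3 m/s, a = -3.2 m/s².
v = v₀ + at → t = (0.5 − 12.3) / -3.2 = 3.70 s
v² = v₀² + 2aΔx → Δx = (0.5² − 12.3²)/(2·-3.2) = 23.7 m
Distance in phase 2 = 23.7 m

23.7 m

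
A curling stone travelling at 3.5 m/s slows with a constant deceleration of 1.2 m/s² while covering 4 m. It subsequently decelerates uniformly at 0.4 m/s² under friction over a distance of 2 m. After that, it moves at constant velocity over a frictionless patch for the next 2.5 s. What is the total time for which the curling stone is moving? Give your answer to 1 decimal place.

Phase 1 (decelerating): v₀ = 3.50 m/s, a = -1.2 m/s².
v² = v₀² + 2aΔx = 3.50² + 2·-1.2·4 = 2.65 → v = 1.63 m/s
t = (v − v₀)/a = (1.63 − 3.50)/-1.2 = 1.56 s

Phase 2 (decelerating): v₀ = 1.63 m/s, a = -0.4 m/s².
v² = v₀² + 2aΔx = 1.63² + 2·-0.4·2 = 1.05 → v = 1.02 m/s
t = (v − v₀)/a = (1.02 − 1.63)/-0.4 = 1.51 s

Phase 3 (constant speed): v₀ = 1.02 m/s, a = 0 m/s².
v = v₀ + at = 1.02 + (0)(2.5) = 1.02 m/s
Δx = v₀t + ½at² = 1.02·2.5 + 0.5·0·2.5² = 2.56 m
Total time = 1.56 + 1.51 + 2.50 = 5.57 s

5.6 s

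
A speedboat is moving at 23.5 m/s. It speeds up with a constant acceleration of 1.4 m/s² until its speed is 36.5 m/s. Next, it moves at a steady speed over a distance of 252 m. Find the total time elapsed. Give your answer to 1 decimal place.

Phase 1 (accelerating): v₀ = 23.5 m/s, a = 1.4 m/s².
v = v₀ + at → t = (36.5 − 23.5) / 1.4 = 9.29 s
v² = v₀² + 2aΔx → Δx = (36.5² − 23.5²)/(2·1.4) = 279 m

Phase 2 (constant speed): v₀ = 36.5 m/s, a = 0 m/s².
Constant speed: t = d/v = 252/36.5 = 6.90 s
Total time = 9.29 + 6.90 = 16.2 s

16.2 s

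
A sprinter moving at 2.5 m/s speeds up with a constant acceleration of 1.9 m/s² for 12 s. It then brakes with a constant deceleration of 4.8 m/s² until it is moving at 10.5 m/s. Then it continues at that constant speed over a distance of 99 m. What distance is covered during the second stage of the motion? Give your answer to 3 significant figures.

55.2 m

Phase 1 (accelerating): v₀ = 2.50 m/s, a = 1.9 m/s².
v = v₀ + at = 2.50 + (1.9)(12) = 25.3 m/s
Δx = v₀t + ½at² = 2.50·12 + 0.5·1.9·12² = 167 m

Phase 2 (decelerating): v₀ = 25.3 m/s, a = -4.8 m/s².
v = v₀ + at → t = (10.5 − 25.3) / -4.8 = 3.08 s
v² = v₀² + 2aΔx → Δx = (10.5² − 25.3²)/(2·-4.8) = 55.2 m
Distance in phase 2 = 55.2 m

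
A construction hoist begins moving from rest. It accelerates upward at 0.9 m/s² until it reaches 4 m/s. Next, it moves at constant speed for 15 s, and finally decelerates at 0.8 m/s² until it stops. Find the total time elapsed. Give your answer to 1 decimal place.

24.4 s

Phase 1 (accelerating): v₀ = 0 m/s, a = 0.9 m/s².
v = v₀ + at → t = (4 − 0) / 0.9 = 4.44 s
v² = v₀² + 2aΔx → Δx = (4² − 0²)/(2·0.9) = 8.89 m

Phase 2 (constant speed): v₀ = 4.00 m/s, a = 0 m/s².
v = v₀ + at = 4.00 + (0)(15) = 4.00 m/s
Δx = v₀t + ½at² = 4.00·15 + 0.5·0·15² = 60.0 m

Phase 3 (decelerating): v₀ = 4.00 m/s, a = -0.8 m/s².
v = v₀ + at → t = (0 − 4.00) / -0.8 = 5.00 s
v² = v₀² + 2aΔx → Δx = (0² − 4.00²)/(2·-0.8) = 10.0 m
Total time = 4.44 + 15.0 + 5.00 = 24.4 s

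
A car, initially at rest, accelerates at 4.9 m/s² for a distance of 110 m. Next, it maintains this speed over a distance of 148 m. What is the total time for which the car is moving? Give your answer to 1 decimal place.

11.2 s

Phase 1 (accelerating): v₀ = 0 m/s, a = 4.9 m/s².
v² = v₀² + 2aΔx = 0² + 2·4.9·110 = 1080 → v = 32.8 m/s
t = (v − v₀)/a = (32.8 − 0)/4.9 = 6.70 s

Phase 2 (constant speed): v₀ = 32.8 m/s, a = 0 m/s².
Constant speed: t = d/v = 148/32.8 = 4.51 s
Total time = 6.70 + 4.51 = 11.2 s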